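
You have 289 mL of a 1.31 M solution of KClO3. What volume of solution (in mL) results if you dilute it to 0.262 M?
Using M₁V₁ = M₂V₂:
1.31 × 289 = 0.262 × V₂
V₂ = (1.31 × 289) / 0.262 = 1445 mL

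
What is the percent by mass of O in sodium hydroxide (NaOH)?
Mass of O in formula = 16.0 × 1 = 16 g/mol
Molar mass = 40.0 g/mol
% O = (16/40.0) × 100% = 40.00%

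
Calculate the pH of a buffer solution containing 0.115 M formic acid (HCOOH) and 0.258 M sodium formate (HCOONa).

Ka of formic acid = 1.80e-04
pH = 4.10

pKa = -log(1.80e-04) = 3.74. pH = pKa + log([A⁻]/[HA]) = 3.74 + log(0.258/0.115)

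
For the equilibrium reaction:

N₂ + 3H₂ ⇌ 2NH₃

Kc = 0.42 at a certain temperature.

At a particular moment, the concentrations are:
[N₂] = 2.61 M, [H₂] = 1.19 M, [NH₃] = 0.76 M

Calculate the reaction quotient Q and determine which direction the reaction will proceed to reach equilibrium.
Q = 0.131, Q < K, reaction proceeds forward (toward products)

Q = ([NH₃]^2) / ([N₂] × [H₂]^3)
  = ((0.76)^2) / ((2.61)·(1.19)^3) = 0.5776/4.3983 = 0.1313
Since Q = 0.1313 < Kc = 0.42, the reaction proceeds forward (toward products) to reach equilibrium.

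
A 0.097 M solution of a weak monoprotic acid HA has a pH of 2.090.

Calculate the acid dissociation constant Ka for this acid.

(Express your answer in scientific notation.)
K_a = 7.43e-04

[H⁺] = 10^(−pH) = 10^(−2.090) = 8.128e-03 M. For HA ⇌ H⁺ + A⁻, Ka = x²/(C − x) = (8.128e-03)²/(0.097 − 8.128e-03) = 7.43e-04.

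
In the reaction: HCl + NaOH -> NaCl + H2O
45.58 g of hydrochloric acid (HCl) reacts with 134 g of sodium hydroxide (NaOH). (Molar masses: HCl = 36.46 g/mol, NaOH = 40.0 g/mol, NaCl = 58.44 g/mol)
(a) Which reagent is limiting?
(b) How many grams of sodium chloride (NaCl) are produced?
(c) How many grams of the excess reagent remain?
(a) HCl, (b) 73.06 g, (c) 83.99 g

Moles of HCl = 45.58 g ÷ 36.46 g/mol = 1.25014 mol
Moles of NaOH = 134 g ÷ 40.0 g/mol = 3.35 mol
Moles ÷ coefficient: HCl: 1.25014/1 = 1.25, NaOH: 3.35/1 = 3.35
(a) HCl has the smaller value, so HCl is the limiting reagent.
(b) Moles of NaCl = 1.25014 mol HCl × (1/1) = 1.25014 mol; mass = 1.25014 mol × 58.44 g/mol = 73.06 g
(c) NaOH consumed = 1.25014 × (1/1) = 1.25014 mol; remaining = 3.35 − 1.25014 = 2.09986 mol; mass = 2.09986 mol × 40.0 g/mol = 83.99 g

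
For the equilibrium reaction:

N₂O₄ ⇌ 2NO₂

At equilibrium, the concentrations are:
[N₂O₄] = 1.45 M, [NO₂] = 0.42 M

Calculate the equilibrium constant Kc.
K_c = 0.1217

Kc = ([NO₂]^2) / ([N₂O₄])
   = ((0.42)^2) / ((1.45))
   = 0.1764 / 1.45 = 0.1217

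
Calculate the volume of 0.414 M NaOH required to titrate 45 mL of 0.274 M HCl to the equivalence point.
V_{base} = 29.8 mL

At equivalence: moles acid = moles base.
moles HCl = 0.274 M × 0.045 L = 0.01233 mol
V_NaOH = 0.01233 mol ÷ 0.414 M = 0.02978 L = 29.8 mL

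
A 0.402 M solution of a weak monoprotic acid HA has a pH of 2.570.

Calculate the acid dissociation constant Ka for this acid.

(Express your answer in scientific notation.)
K_a = 1.81e-05

[H⁺] = 10^(−pH) = 10^(−2.570) = 2.692e-03 M. For HA ⇌ H⁺ + A⁻, Ka = x²/(C − x) = (2.692e-03)²/(0.402 − 2.692e-03) = 1.81e-05.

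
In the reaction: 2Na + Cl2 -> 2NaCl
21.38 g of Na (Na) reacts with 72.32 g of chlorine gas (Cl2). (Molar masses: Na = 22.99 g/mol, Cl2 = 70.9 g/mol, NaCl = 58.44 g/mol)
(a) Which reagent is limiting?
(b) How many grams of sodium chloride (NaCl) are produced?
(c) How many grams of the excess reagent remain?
(a) Na, (b) 54.35 g, (c) 39.35 g

Moles of Na = 21.38 g ÷ 22.99 g/mol = 0.92997 mol
Moles of Cl2 = 72.32 g ÷ 70.9 g/mol = 1.02003 mol
Moles ÷ coefficient: Na: 0.92997/2 = 0.465, Cl2: 1.02003/1 = 1.02
(a) Na has the smaller value, so Na is the limiting reagent.
(b) Moles of NaCl = 0.92997 mol Na × (2/2) = 0.92997 mol; mass = 0.92997 mol × 58.44 g/mol = 54.35 g
(c) Cl2 consumed = 0.92997 × (1/2) = 0.464985 mol; remaining = 1.02003 − 0.464985 = 0.555043 mol; mass = 0.555043 mol × 70.9 g/mol = 39.35 g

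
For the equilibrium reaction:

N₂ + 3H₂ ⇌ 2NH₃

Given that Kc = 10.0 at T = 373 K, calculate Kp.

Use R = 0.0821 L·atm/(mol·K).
K_p = 0.0107

Δn = (moles gaseous products) − (moles gaseous reactants) = -2
T = 373 K; RT = 0.0821 × 373 = 30.6233
Kp = Kc·(RT)^Δn = 10.0 × (30.6233)^-2 = 10.0 × 0.00106634 = 0.0107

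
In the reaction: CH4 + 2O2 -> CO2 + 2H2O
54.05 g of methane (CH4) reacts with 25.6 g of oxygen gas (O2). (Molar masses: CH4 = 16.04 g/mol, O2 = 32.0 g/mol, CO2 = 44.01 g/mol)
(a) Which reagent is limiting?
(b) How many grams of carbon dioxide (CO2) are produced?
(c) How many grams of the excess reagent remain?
(a) O2, (b) 17.6 g, (c) 47.63 g

Moles of CH4 = 54.05 g ÷ 16.04 g/mol = 3.3697 mol
Moles of O2 = 25.6 g ÷ 32.0 g/mol = 0.8 mol
Moles ÷ coefficient: CH4: 3.3697/1 = 3.37, O2: 0.8/2 = 0.4
(a) O2 has the smaller value, so O2 is the limiting reagent.
(b) Moles of CO2 = 0.8 mol O2 × (1/2) = 0.4 mol; mass = 0.4 mol × 44.01 g/mol = 17.6 g
(c) CH4 consumed = 0.8 × (1/2) = 0.4 mol; remaining = 3.3697 − 0.4 = 2.9697 mol; mass = 2.9697 mol × 16.04 g/mol = 47.63 g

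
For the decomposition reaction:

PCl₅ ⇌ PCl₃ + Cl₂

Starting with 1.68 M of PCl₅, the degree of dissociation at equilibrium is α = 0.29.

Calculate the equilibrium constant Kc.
K_c = 0.1990

x = α·[A]₀ = 0.29 × 1.68 = 0.4872 M dissociated.
At eq: [PCl₅] = 1.68 − 0.4872 = 1.193 M; [PCl₃] = [Cl₂] = x = 0.4872 M.
Kc = [PCl₃][Cl₂]/[PCl₅] = (0.4872)²/1.193 = 0.199.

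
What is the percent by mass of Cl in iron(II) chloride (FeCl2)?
Mass of Cl in formula = 35.45 × 2 = 70.9 g/mol
Molar mass = 126.75 g/mol
% Cl = (70.9/126.75) × 100% = 55.94%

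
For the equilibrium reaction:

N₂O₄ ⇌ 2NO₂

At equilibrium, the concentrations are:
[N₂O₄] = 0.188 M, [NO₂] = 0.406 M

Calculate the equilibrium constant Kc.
K_c = 0.8768

Kc = ([NO₂]^2) / ([N₂O₄])
   = ((0.406)^2) / ((0.188))
   = 0.16484 / 0.188 = 0.8768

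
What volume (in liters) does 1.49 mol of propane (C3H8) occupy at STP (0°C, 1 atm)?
At STP, 1 mol of gas occupies 22.4 L
Volume = 1.49 mol × 22.4 L/mol = 33.38 L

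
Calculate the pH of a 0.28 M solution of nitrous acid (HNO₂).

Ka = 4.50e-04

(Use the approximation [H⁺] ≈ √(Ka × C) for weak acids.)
pH = 1.95

[H⁺] = √(Ka × C) = √(4.50e-04 × 0.28) = 1.1225e-02. pH = -log(1.1225e-02)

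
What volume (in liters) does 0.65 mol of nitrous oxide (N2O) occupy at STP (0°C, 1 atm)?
At STP, 1 mol of gas occupies 22.4 L
Volume = 0.65 mol × 22.4 L/mol = 14.56 L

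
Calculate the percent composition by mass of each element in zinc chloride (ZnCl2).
Zn: 47.97%, Cl: 52.03%

Molar mass of ZnCl2 = 136.28 g/mol
% Zn = (1 × 65.38) / 136.28 × 100% = 65.38 / 136.28 × 100% = 47.97%
% Cl = (2 × 35.45) / 136.28 × 100% = 70.9 / 136.28 × 100% = 52.03%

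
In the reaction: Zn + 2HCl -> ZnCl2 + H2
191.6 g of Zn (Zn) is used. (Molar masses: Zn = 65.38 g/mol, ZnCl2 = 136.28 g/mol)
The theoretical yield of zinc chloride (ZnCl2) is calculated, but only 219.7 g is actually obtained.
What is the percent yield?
Moles of Zn = 191.6 g ÷ 65.38 g/mol = 2.93056 mol
Mole ratio: 1 mol ZnCl2 / 1 mol Zn
Moles of ZnCl2 = 2.93056 × (1/1) = 2.93056 mol
Theoretical yield = 2.93056 mol × 136.28 g/mol = 399.38 g
Actual yield = 219.7 g
Percent yield = (219.7 / 399.38) × 100% = 55.0%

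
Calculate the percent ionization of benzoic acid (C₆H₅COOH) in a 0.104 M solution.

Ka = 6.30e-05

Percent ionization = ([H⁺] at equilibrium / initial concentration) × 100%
Percent ionization = 2.43%

Let x = [H⁺]. Ka = x²/(C - x) ⇒ x² + (6.30e-05)x - (6.30e-05)(0.104) = 0. x = 2.5284e-03. Percent = (2.5284e-03/0.104) × 100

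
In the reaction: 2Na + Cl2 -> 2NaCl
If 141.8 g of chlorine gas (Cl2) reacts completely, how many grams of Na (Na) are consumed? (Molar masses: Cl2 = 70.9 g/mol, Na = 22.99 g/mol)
Moles of Cl2 = 141.8 g ÷ 70.9 g/mol = 2 mol
Mole ratio: 2 mol Na / 1 mol Cl2
Moles of Na = 2 × (2/1) = 4 mol
Mass of Na = 4 mol × 22.99 g/mol = 91.96 g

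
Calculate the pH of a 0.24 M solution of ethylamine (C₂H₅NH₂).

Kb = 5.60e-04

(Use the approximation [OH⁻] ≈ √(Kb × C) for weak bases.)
pH = 12.06

[OH⁻] = √(Kb × C) = √(5.60e-04 × 0.24) = 1.1593e-02. pOH = 1.94, pH = 14 - pOH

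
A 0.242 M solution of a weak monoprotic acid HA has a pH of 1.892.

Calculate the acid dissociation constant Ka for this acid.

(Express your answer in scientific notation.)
K_a = 7.18e-04

[H⁺] = 10^(−pH) = 10^(−1.892) = 1.282e-02 M. For HA ⇌ H⁺ + A⁻, Ka = x²/(C − x) = (1.282e-02)²/(0.242 − 1.282e-02) = 7.18e-04.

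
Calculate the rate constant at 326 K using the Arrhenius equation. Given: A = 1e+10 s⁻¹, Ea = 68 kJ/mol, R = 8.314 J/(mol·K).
1.27e-01 s⁻¹

k = A·exp(-Ea/(R·T)) = 1e+10·exp(-68000/(8.314·326)) = 1e+10·exp(-25.0889) = 1e+10·1.2707e-11 = 1.27e-01 s⁻¹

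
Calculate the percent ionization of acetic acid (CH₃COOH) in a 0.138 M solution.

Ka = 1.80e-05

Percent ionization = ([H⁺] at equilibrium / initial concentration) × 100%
Percent ionization = 1.14%

Let x = [H⁺]. Ka = x²/(C - x) ⇒ x² + (1.80e-05)x - (1.80e-05)(0.138) = 0. x = 1.5671e-03. Percent = (1.5671e-03/0.138) × 100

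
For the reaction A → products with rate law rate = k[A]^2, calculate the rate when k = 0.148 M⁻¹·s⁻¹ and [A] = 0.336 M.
0.01671 M/s

rate = k·[A]^2 = 0.148·(0.336)^2 = 0.148·0.112896 = 0.01671 M/s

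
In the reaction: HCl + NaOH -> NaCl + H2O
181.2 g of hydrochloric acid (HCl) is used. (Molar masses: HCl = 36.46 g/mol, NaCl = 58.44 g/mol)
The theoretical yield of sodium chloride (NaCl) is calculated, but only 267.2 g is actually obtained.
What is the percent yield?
Moles of HCl = 181.2 g ÷ 36.46 g/mol = 4.96983 mol
Mole ratio: 1 mol NaCl / 1 mol HCl
Moles of NaCl = 4.96983 × (1/1) = 4.96983 mol
Theoretical yield = 4.96983 mol × 58.44 g/mol = 290.44 g
Actual yield = 267.2 g
Percent yield = (267.2 / 290.44) × 100% = 92.0%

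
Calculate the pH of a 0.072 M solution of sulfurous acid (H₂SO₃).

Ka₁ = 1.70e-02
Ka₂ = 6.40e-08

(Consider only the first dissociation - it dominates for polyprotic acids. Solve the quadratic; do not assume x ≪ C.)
pH = 1.56

x² + Ka₁·x − Ka₁·C = 0 with Ka₁ = 1.70e-02, C = 0.072.
x = (−Ka₁ + √(Ka₁² + 4·Ka₁·C))/2 = 2.7503e-02 M, so pH = 1.56.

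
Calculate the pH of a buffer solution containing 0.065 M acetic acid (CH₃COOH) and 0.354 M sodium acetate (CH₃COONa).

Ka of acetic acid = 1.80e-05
pH = 5.48

pKa = -log(1.80e-05) = 4.74. pH = pKa + log([A⁻]/[HA]) = 4.74 + log(0.354/0.065)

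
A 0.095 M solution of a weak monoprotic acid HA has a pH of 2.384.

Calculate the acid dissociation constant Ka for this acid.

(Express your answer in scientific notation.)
K_a = 1.88e-04

[H⁺] = 10^(−pH) = 10^(−2.384) = 4.130e-03 M. For HA ⇌ H⁺ + A⁻, Ka = x²/(C − x) = (4.130e-03)²/(0.095 − 4.130e-03) = 1.88e-04.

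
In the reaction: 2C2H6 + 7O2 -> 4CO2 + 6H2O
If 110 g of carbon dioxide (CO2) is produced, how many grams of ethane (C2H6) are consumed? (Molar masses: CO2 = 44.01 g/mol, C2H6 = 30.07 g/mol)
Moles of CO2 = 110 g ÷ 44.01 g/mol = 2.49943 mol
Mole ratio: 2 mol C2H6 / 4 mol CO2
Moles of C2H6 = 2.49943 × (2/4) = 1.24972 mol
Mass of C2H6 = 1.24972 mol × 30.07 g/mol = 37.58 g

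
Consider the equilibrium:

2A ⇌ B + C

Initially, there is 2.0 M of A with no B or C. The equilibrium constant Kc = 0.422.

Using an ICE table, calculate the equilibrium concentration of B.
[B] = 0.565 M

ICE: [A] = 2.0 − 2x, [B] = [C] = x.
Kc = x²/(2.0 − 2x)² = 0.422 ⇒ √Kc = x/(2.0 − 2x).
x = √0.422·2.0/(1 + 2√0.422) = 0.64962·2.0/2.2992 = 0.56507.
[B] = x = 0.565 M.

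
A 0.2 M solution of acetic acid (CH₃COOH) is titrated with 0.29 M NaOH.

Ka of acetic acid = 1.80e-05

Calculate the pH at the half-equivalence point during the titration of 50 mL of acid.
pH = pKa = 4.74

At the half-equivalence point, [HA] = [A⁻], so by Henderson–Hasselbalch pH = pKa + log(1) = pKa.
pKa = −log(1.80e-05) = 4.74.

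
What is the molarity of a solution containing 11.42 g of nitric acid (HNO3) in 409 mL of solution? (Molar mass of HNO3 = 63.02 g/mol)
Moles of HNO3 = 11.42 g ÷ 63.02 g/mol = 0.181212 mol
Volume = 409 mL = 0.409 L
Molarity = 0.181212 mol ÷ 0.409 L = 0.4431 M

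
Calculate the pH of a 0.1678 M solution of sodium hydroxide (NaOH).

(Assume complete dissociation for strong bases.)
pH = 13.22

[OH⁻] = 0.1678 M for strong base. pOH = -log[OH⁻] = 0.78, pH = 14 - pOH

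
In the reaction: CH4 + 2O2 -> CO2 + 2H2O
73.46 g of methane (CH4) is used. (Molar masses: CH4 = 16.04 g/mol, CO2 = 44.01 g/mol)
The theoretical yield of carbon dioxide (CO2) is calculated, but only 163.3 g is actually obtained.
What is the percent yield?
Moles of CH4 = 73.46 g ÷ 16.04 g/mol = 4.5798 mol
Mole ratio: 1 mol CO2 / 1 mol CH4
Moles of CO2 = 4.5798 × (1/1) = 4.5798 mol
Theoretical yield = 4.5798 mol × 44.01 g/mol = 201.56 g
Actual yield = 163.3 g
Percent yield = (163.3 / 201.56) × 100% = 81.0%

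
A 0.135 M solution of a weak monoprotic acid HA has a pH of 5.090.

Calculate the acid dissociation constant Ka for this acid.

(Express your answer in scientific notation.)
K_a = 4.89e-10

[H⁺] = 10^(−pH) = 10^(−5.090) = 8.128e-06 M. For HA ⇌ H⁺ + A⁻, Ka = x²/(C − x) = (8.128e-06)²/(0.135 − 8.128e-06) = 4.89e-10.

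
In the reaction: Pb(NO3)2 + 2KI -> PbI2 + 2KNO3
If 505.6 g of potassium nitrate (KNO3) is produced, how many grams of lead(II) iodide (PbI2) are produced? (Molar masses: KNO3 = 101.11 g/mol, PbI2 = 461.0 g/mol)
Moles of KNO3 = 505.6 g ÷ 101.11 g/mol = 5.00049 mol
Mole ratio: 1 mol PbI2 / 2 mol KNO3
Moles of PbI2 = 5.00049 × (1/2) = 2.50025 mol
Mass of PbI2 = 2.50025 mol × 461.0 g/mol = 1153 g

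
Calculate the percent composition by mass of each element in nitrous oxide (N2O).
N: 63.65%, O: 36.35%

Molar mass of N2O = 44.02 g/mol
% N = (2 × 14.01) / 44.02 × 100% = 28.02 / 44.02 × 100% = 63.65%
% O = (1 × 16.0) / 44.02 × 100% = 16 / 44.02 × 100% = 36.35%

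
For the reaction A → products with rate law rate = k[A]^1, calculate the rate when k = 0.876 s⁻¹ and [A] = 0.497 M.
0.4354 M/s

rate = k·[A]^1 = 0.876·(0.497)^1 = 0.876·0.497 = 0.4354 M/s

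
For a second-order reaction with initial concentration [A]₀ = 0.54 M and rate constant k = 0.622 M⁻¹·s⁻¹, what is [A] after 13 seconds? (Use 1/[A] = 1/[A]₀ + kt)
0.1006 M

1/[A] = 1/[A]₀ + k·t = 1/0.54 + (0.622)·(13) = 1.8519 + 8.0860 = 9.9379
[A] = 1/9.9379 = 0.1006 M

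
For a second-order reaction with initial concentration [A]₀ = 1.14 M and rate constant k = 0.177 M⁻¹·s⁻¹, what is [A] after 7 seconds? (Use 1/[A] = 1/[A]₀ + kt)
0.4725 M

1/[A] = 1/[A]₀ + k·t = 1/1.14 + (0.177)·(7) = 0.8772 + 1.2390 = 2.1162
[A] = 1/2.1162 = 0.4725 M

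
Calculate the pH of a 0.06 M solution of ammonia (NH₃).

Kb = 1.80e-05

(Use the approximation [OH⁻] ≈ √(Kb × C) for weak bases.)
pH = 11.02

[OH⁻] = √(Kb × C) = √(1.80e-05 × 0.06) = 1.0392e-03. pOH = 2.98, pH = 14 - pOH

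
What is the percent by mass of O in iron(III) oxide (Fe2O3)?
Mass of O in formula = 16.0 × 3 = 48 g/mol
Molar mass = 159.7 g/mol
% O = (48/159.7) × 100% = 30.06%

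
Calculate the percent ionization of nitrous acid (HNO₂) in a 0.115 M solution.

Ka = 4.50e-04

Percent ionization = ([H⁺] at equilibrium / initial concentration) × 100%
Percent ionization = 6.06%

Let x = [H⁺]. Ka = x²/(C - x) ⇒ x² + (4.50e-04)x - (4.50e-04)(0.115) = 0. x = 6.9723e-03. Percent = (6.9723e-03/0.115) × 100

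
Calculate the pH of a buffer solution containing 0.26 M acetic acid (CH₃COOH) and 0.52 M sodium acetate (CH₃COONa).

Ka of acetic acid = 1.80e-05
pH = 5.05

pKa = -log(1.80e-05) = 4.74. pH = pKa + log([A⁻]/[HA]) = 4.74 + log(0.52/0.26)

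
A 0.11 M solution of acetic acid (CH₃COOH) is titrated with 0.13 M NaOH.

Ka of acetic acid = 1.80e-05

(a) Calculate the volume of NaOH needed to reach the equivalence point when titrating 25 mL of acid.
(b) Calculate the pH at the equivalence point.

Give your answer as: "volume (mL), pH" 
V = 21.2 mL, pH = 8.76

(a) At equivalence: moles acid = moles base.
moles acid = 0.11 × 0.025 = 0.00275 mol; V_NaOH = 0.00275/0.13 = 0.02115 L = 21.2 mL.
(b) At equivalence, all acid → conjugate base A⁻ at [A⁻] = 0.00275/0.04615 = 0.05958 M.
Kb = Kw/Ka = 1.0e-14/1.80e-05 = 5.556e-10; [OH⁻] = √(Kb·[A⁻]) = 5.753e-06; pOH = 5.24; pH = 14 − pOH = 8.76.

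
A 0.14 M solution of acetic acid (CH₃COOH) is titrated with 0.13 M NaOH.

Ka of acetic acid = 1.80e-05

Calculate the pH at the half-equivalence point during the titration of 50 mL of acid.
pH = pKa = 4.74

At the half-equivalence point, [HA] = [A⁻], so by Henderson–Hasselbalch pH = pKa + log(1) = pKa.
pKa = −log(1.80e-05) = 4.74.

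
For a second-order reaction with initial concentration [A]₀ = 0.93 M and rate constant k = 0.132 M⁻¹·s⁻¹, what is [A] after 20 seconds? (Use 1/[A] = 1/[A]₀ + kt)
0.2692 M

1/[A] = 1/[A]₀ + k·t = 1/0.93 + (0.132)·(20) = 1.0753 + 2.6400 = 3.7153
[A] = 1/3.7153 = 0.2692 M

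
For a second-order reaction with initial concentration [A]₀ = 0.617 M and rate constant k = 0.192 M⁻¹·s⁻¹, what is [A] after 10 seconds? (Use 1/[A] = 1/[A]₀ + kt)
0.2824 M

1/[A] = 1/[A]₀ + k·t = 1/0.617 + (0.192)·(10) = 1.6207 + 1.9200 = 3.5407
[A] = 1/3.5407 = 0.2824 M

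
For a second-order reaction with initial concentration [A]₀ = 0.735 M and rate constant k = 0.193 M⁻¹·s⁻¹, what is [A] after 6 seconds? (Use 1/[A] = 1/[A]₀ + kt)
0.3971 M

1/[A] = 1/[A]₀ + k·t = 1/0.735 + (0.193)·(6) = 1.3605 + 1.1580 = 2.5185
[A] = 1/2.5185 = 0.3971 M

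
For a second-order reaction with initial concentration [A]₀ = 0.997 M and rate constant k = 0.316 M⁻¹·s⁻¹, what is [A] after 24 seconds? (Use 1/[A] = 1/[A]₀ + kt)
0.1165 M

1/[A] = 1/[A]₀ + k·t = 1/0.997 + (0.316)·(24) = 1.0030 + 7.5840 = 8.5870
[A] = 1/8.5870 = 0.1165 M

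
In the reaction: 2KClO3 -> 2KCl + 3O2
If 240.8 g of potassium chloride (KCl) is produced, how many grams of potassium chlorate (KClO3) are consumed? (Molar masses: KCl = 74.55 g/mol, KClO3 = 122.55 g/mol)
Moles of KCl = 240.8 g ÷ 74.55 g/mol = 3.23005 mol
Mole ratio: 2 mol KClO3 / 2 mol KCl
Moles of KClO3 = 3.23005 × (2/2) = 3.23005 mol
Mass of KClO3 = 3.23005 mol × 122.55 g/mol = 395.8 g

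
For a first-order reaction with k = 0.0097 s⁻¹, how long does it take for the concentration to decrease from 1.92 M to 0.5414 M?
130.51 s

From ln[A] = ln[A]₀ - k·t: t = ln([A]₀/[A])/k = ln(1.92/0.5414)/0.0097 = ln(3.5464)/0.0097 = 1.2659/0.0097 = 130.51 s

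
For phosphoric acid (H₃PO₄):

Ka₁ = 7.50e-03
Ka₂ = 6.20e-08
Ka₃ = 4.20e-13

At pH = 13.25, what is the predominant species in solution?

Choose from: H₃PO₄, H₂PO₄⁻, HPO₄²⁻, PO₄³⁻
PO₄³⁻

pKa1 = 2.12, pKa2 = 7.21, pKa3 = 12.38. Each pKa is the crossover between adjacent species; pH = 13.25 lies in the region where PO₄³⁻ predominates.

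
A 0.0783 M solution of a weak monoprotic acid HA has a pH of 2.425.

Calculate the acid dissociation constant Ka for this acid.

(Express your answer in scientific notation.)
K_a = 1.89e-04

[H⁺] = 10^(−pH) = 10^(−2.425) = 3.758e-03 M. For HA ⇌ H⁺ + A⁻, Ka = x²/(C − x) = (3.758e-03)²/(0.0783 − 3.758e-03) = 1.89e-04.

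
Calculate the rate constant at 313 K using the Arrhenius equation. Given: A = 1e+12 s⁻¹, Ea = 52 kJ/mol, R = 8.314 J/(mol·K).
2.10e+03 s⁻¹

k = A·exp(-Ea/(R·T)) = 1e+12·exp(-52000/(8.314·313)) = 1e+12·exp(-19.9825) = 1e+12·2.0976e-09 = 2.10e+03 s⁻¹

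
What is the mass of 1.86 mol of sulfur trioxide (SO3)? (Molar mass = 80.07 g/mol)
Mass = 1.86 mol × 80.07 g/mol = 148.9 g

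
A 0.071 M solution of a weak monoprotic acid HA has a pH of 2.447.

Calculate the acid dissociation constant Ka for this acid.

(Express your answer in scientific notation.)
K_a = 1.89e-04

[H⁺] = 10^(−pH) = 10^(−2.447) = 3.573e-03 M. For HA ⇌ H⁺ + A⁻, Ka = x²/(C − x) = (3.573e-03)²/(0.071 − 3.573e-03) = 1.89e-04.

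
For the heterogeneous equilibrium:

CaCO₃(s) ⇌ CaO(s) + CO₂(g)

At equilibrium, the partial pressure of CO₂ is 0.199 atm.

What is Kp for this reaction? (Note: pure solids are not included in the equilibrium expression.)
K_p = 0.199

Solids (CaCO₃, CaO) have activity 1 and are excluded.
Kp = P(CO₂) = 0.199.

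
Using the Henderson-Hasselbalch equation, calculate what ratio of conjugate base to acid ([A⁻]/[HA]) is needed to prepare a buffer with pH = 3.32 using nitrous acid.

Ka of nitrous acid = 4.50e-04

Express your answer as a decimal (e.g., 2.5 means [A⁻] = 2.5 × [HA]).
[A⁻]/[HA] = 0.940

pKa = −log(4.50e-04) = 3.3468. pH = pKa + log([A⁻]/[HA]). 3.32 = 3.3468 + log(ratio). log(ratio) = 3.32 − 3.3468 = -0.0268. ratio = 10^(-0.0268) = 0.940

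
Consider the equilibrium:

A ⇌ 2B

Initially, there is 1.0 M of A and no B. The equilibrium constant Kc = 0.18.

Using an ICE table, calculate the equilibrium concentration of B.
[B] = 0.382 M

ICE: [A] = 1.0 − x, [B] = 2x.
Kc = (2x)²/(1.0 − x) = 0.18 ⇒ 4x² + 0.18x − 0.18 = 0.
x = (−0.18 + √(0.18² + 4·4·0.18))/(2·4) = (−0.18 + √2.9124)/8 = 0.19082.
[B] = 2x = 0.382 M.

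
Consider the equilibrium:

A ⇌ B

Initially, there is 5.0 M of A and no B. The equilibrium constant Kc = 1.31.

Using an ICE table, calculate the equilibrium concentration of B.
[B] = 2.835 M

ICE: [A] = 5.0 − x, [B] = x.
Kc = x/(5.0 − x) = 1.31 ⇒ x = 1.31·5.0/(1 + 1.31) = 6.55/2.31 = 2.835.
[B] = x = 2.835 M.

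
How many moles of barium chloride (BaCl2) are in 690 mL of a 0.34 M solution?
Moles = Molarity × Volume (L)
Moles = 0.34 M × 0.69 L = 0.2346 mol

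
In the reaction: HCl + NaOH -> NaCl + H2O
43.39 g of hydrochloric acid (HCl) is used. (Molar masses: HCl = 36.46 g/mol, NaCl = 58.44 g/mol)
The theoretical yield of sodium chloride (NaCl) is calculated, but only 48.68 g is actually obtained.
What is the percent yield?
Moles of HCl = 43.39 g ÷ 36.46 g/mol = 1.19007 mol
Mole ratio: 1 mol NaCl / 1 mol HCl
Moles of NaCl = 1.19007 × (1/1) = 1.19007 mol
Theoretical yield = 1.19007 mol × 58.44 g/mol = 69.548 g
Actual yield = 48.68 g
Percent yield = (48.68 / 69.548) × 100% = 70.0%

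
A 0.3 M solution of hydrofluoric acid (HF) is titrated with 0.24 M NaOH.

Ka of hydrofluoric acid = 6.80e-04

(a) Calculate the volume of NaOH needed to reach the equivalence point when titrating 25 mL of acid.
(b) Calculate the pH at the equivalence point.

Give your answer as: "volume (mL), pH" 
V = 31.2 mL, pH = 8.15

(a) At equivalence: moles acid = moles base.
moles acid = 0.3 × 0.025 = 0.0075 mol; V_NaOH = 0.0075/0.24 = 0.03125 L = 31.2 mL.
(b) At equivalence, all acid → conjugate base A⁻ at [A⁻] = 0.0075/0.05625 = 0.1333 M.
Kb = Kw/Ka = 1.0e-14/6.80e-04 = 1.471e-11; [OH⁻] = √(Kb·[A⁻]) = 1.400e-06; pOH = 5.85; pH = 14 − pOH = 8.15.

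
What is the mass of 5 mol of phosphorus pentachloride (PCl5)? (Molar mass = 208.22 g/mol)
Mass = 5 mol × 208.22 g/mol = 1041 g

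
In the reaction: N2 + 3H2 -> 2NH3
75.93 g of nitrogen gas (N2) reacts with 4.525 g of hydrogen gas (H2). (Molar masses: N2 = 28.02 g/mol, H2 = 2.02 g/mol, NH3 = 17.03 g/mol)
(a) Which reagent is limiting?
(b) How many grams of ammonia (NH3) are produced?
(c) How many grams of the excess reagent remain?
(a) H2, (b) 25.43 g, (c) 55.01 g

Moles of N2 = 75.93 g ÷ 28.02 g/mol = 2.70985 mol
Moles of H2 = 4.525 g ÷ 2.02 g/mol = 2.2401 mol
Moles ÷ coefficient: N2: 2.70985/1 = 2.71, H2: 2.2401/3 = 0.7467
(a) H2 has the smaller value, so H2 is the limiting reagent.
(b) Moles of NH3 = 2.2401 mol H2 × (2/3) = 1.4934 mol; mass = 1.4934 mol × 17.03 g/mol = 25.43 g
(c) N2 consumed = 2.2401 × (1/3) = 0.7467 mol; remaining = 2.70985 − 0.7467 = 1.96315 mol; mass = 1.96315 mol × 28.02 g/mol = 55.01 g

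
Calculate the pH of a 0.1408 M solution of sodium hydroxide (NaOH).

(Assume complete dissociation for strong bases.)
pH = 13.15

[OH⁻] = 0.1408 M for strong base. pOH = -log[OH⁻] = 0.85, pH = 14 - pOH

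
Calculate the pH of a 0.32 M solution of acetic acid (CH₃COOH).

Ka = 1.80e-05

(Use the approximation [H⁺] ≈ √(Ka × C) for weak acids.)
pH = 2.62

[H⁺] = √(Ka × C) = √(1.80e-05 × 0.32) = 2.4000e-03. pH = -log(2.4000e-03)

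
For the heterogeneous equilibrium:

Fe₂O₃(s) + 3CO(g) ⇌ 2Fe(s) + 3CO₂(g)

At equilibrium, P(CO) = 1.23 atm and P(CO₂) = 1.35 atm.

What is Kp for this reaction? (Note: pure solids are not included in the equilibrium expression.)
K_p = 1.322

Solids (Fe₂O₃, Fe) are excluded.
Kp = P(CO₂)³/P(CO)³ = (1.35)³/(1.23)³ = 2.46/1.861 = 1.322.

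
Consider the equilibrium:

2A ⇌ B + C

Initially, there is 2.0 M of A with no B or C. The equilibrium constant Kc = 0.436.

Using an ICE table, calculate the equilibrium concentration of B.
[B] = 0.569 M

ICE: [A] = 2.0 − 2x, [B] = [C] = x.
Kc = x²/(2.0 − 2x)² = 0.436 ⇒ √Kc = x/(2.0 − 2x).
x = √0.436·2.0/(1 + 2√0.436) = 0.6603·2.0/2.3206 = 0.56908.
[B] = x = 0.569 M.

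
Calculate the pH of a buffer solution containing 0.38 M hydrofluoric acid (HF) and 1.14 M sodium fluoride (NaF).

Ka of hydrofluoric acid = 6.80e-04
pH = 3.64

pKa = -log(6.80e-04) = 3.17. pH = pKa + log([A⁻]/[HA]) = 3.17 + log(1.14/0.38)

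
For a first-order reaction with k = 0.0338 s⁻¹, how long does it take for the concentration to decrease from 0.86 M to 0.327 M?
28.61 s

From ln[A] = ln[A]₀ - k·t: t = ln([A]₀/[A])/k = ln(0.86/0.327)/0.0338 = ln(2.6300)/0.0338 = 0.9670/0.0338 = 28.61 s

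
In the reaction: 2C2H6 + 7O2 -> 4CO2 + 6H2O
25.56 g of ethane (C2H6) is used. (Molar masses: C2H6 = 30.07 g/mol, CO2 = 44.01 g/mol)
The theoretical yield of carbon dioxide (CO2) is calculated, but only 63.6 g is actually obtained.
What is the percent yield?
Moles of C2H6 = 25.56 g ÷ 30.07 g/mol = 0.850017 mol
Mole ratio: 4 mol CO2 / 2 mol C2H6
Moles of CO2 = 0.850017 × (4/2) = 1.70003 mol
Theoretical yield = 1.70003 mol × 44.01 g/mol = 74.818 g
Actual yield = 63.6 g
Percent yield = (63.6 / 74.818) × 100% = 85.0%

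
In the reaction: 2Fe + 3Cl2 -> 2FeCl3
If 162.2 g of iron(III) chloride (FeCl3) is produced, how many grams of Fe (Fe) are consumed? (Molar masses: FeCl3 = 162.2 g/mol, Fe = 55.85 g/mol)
Moles of FeCl3 = 162.2 g ÷ 162.2 g/mol = 1 mol
Mole ratio: 2 mol Fe / 2 mol FeCl3
Moles of Fe = 1 × (2/2) = 1 mol
Mass of Fe = 1 mol × 55.85 g/mol = 55.85 g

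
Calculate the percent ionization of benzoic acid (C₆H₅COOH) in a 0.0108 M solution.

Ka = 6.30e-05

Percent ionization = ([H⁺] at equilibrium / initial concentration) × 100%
Percent ionization = 7.35%

Let x = [H⁺]. Ka = x²/(C - x) ⇒ x² + (6.30e-05)x - (6.30e-05)(0.0108) = 0. x = 7.9396e-04. Percent = (7.9396e-04/0.0108) × 100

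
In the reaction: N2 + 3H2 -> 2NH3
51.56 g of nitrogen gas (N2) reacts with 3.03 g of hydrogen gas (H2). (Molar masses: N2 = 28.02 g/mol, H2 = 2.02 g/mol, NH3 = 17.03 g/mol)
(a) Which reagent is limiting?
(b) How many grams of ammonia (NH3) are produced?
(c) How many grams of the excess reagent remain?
(a) H2, (b) 17.03 g, (c) 37.55 g

Moles of N2 = 51.56 g ÷ 28.02 g/mol = 1.84011 mol
Moles of H2 = 3.03 g ÷ 2.02 g/mol = 1.5 mol
Moles ÷ coefficient: N2: 1.84011/1 = 1.84, H2: 1.5/3 = 0.5
(a) H2 has the smaller value, so H2 is the limiting reagent.
(b) Moles of NH3 = 1.5 mol H2 × (2/3) = 1 mol; mass = 1 mol × 17.03 g/mol = 17.03 g
(c) N2 consumed = 1.5 × (1/3) = 0.5 mol; remaining = 1.84011 − 0.5 = 1.34011 mol; mass = 1.34011 mol × 28.02 g/mol = 37.55 g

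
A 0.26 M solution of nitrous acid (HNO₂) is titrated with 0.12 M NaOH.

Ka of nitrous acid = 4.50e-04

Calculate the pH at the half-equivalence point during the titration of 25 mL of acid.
pH = pKa = 3.35

At the half-equivalence point, [HA] = [A⁻], so by Henderson–Hasselbalch pH = pKa + log(1) = pKa.
pKa = −log(4.50e-04) = 3.35.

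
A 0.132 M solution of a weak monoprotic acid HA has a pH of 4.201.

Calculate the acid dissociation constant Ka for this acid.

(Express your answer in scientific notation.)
K_a = 3.00e-08

[H⁺] = 10^(−pH) = 10^(−4.201) = 6.295e-05 M. For HA ⇌ H⁺ + A⁻, Ka = x²/(C − x) = (6.295e-05)²/(0.132 − 6.295e-05) = 3.00e-08.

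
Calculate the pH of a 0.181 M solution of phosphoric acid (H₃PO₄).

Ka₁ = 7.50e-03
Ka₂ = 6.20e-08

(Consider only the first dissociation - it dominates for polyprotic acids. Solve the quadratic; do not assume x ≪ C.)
pH = 1.48

x² + Ka₁·x − Ka₁·C = 0 with Ka₁ = 7.50e-03, C = 0.181.
x = (−Ka₁ + √(Ka₁² + 4·Ka₁·C))/2 = 3.3285e-02 M, so pH = 1.48.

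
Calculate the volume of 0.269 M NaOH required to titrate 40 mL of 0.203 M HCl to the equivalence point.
V_{base} = 30.2 mL

At equivalence: moles acid = moles base.
moles HCl = 0.203 M × 0.04 L = 0.00812 mol
V_NaOH = 0.00812 mol ÷ 0.269 M = 0.03019 L = 30.2 mL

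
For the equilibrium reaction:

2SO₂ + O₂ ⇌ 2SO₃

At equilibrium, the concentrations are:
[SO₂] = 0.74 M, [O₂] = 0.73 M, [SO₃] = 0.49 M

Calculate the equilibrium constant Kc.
K_c = 0.6006

Kc = ([SO₃]^2) / ([SO₂]^2 × [O₂])
   = ((0.49)^2) / ((0.74)^2·(0.73))
   = 0.2401 / 0.39975 = 0.6006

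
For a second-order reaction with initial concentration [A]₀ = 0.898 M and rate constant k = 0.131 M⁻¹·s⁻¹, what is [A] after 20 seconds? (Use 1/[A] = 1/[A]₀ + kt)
0.2678 M

1/[A] = 1/[A]₀ + k·t = 1/0.898 + (0.131)·(20) = 1.1136 + 2.6200 = 3.7336
[A] = 1/3.7336 = 0.2678 M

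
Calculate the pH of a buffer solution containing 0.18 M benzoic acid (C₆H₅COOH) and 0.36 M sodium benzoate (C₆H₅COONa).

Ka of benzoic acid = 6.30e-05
pH = 4.50

pKa = -log(6.30e-05) = 4.20. pH = pKa + log([A⁻]/[HA]) = 4.20 + log(0.36/0.18)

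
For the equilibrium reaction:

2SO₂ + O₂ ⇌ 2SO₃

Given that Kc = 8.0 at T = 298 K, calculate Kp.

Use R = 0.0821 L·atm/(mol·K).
K_p = 0.3270

Δn = (moles gaseous products) − (moles gaseous reactants) = -1
T = 298 K; RT = 0.0821 × 298 = 24.4658
Kp = Kc·(RT)^Δn = 8.0 × (24.4658)^-1 = 8.0 × 0.0408734 = 0.3270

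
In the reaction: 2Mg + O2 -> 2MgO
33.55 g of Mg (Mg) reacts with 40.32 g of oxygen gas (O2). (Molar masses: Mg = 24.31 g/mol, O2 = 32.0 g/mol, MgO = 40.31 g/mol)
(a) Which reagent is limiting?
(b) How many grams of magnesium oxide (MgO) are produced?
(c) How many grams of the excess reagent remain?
(a) Mg, (b) 55.63 g, (c) 18.24 g

Moles of Mg = 33.55 g ÷ 24.31 g/mol = 1.38009 mol
Moles of O2 = 40.32 g ÷ 32.0 g/mol = 1.26 mol
Moles ÷ coefficient: Mg: 1.38009/2 = 0.69, O2: 1.26/1 = 1.26
(a) Mg has the smaller value, so Mg is the limiting reagent.
(b) Moles of MgO = 1.38009 mol Mg × (2/2) = 1.38009 mol; mass = 1.38009 mol × 40.31 g/mol = 55.63 g
(c) O2 consumed = 1.38009 × (1/2) = 0.690045 mol; remaining = 1.26 − 0.690045 = 0.569955 mol; mass = 0.569955 mol × 32.0 g/mol = 18.24 g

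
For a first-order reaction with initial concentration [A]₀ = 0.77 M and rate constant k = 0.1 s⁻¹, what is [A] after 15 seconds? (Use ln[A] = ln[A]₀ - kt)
0.1718 M

ln[A] = ln[A]₀ - k·t = ln(0.77) - (0.1)·(15) = -0.2614 - 1.5000 = -1.7614
[A] = e^(-1.7614) = 0.1718 M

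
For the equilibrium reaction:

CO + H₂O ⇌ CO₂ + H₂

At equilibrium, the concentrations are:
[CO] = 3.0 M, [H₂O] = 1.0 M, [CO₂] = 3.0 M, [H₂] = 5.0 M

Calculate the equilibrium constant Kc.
K_c = 5.0000

Kc = ([CO₂] × [H₂]) / ([CO] × [H₂O])
   = ((3.0)·(5.0)) / ((3.0)·(1.0))
   = 15 / 3 = 5.0000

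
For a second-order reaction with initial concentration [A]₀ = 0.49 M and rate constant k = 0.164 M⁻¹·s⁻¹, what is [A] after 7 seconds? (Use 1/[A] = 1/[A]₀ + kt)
0.3136 M

1/[A] = 1/[A]₀ + k·t = 1/0.49 + (0.164)·(7) = 2.0408 + 1.1480 = 3.1888
[A] = 1/3.1888 = 0.3136 M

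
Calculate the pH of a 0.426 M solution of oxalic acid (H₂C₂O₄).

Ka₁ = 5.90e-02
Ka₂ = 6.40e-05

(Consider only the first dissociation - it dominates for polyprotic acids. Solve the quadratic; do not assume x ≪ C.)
pH = 0.88

x² + Ka₁·x − Ka₁·C = 0 with Ka₁ = 5.90e-02, C = 0.426.
x = (−Ka₁ + √(Ka₁² + 4·Ka₁·C))/2 = 1.3176e-01 M, so pH = 0.88.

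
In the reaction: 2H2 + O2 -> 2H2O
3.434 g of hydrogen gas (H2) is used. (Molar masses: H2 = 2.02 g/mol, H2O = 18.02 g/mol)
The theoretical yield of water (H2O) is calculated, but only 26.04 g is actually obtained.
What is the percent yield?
Moles of H2 = 3.434 g ÷ 2.02 g/mol = 1.7 mol
Mole ratio: 2 mol H2O / 2 mol H2
Moles of H2O = 1.7 × (2/2) = 1.7 mol
Theoretical yield = 1.7 mol × 18.02 g/mol = 30.634 g
Actual yield = 26.04 g
Percent yield = (26.04 / 30.634) × 100% = 85.0%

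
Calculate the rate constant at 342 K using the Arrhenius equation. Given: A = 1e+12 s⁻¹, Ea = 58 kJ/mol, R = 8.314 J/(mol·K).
1.38e+03 s⁻¹

k = A·exp(-Ea/(R·T)) = 1e+12·exp(-58000/(8.314·342)) = 1e+12·exp(-20.3982) = 1e+12·1.3841e-09 = 1.38e+03 s⁻¹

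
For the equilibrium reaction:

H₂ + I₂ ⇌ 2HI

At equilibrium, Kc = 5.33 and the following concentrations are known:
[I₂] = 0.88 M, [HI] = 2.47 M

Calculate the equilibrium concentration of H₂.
[H₂] = 1.3007 M

Kc = ([HI]^2) / ([H₂] × [I₂]) = 5.33
[H₂]^1 = (product terms)/(Kc · other reactant terms) = 6.1009 / (5.33 · 0.88) = 1.3007
[H₂] = 1.3007 M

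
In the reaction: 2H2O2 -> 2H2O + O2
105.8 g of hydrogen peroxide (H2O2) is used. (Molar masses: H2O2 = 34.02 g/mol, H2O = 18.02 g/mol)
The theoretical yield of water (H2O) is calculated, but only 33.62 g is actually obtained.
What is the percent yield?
Moles of H2O2 = 105.8 g ÷ 34.02 g/mol = 3.10994 mol
Mole ratio: 2 mol H2O / 2 mol H2O2
Moles of H2O = 3.10994 × (2/2) = 3.10994 mol
Theoretical yield = 3.10994 mol × 18.02 g/mol = 56.041 g
Actual yield = 33.62 g
Percent yield = (33.62 / 56.041) × 100% = 60.0%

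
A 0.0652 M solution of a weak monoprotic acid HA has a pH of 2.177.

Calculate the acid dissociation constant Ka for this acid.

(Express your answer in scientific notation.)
K_a = 7.56e-04

[H⁺] = 10^(−pH) = 10^(−2.177) = 6.653e-03 M. For HA ⇌ H⁺ + A⁻, Ka = x²/(C − x) = (6.653e-03)²/(0.0652 − 6.653e-03) = 7.56e-04.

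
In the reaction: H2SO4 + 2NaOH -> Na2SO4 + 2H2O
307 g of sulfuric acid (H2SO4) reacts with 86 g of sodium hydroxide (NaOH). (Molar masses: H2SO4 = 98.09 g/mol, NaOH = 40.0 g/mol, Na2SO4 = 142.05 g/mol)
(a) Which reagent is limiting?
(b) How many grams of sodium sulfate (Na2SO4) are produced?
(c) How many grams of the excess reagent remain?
(a) NaOH, (b) 152.7 g, (c) 201.6 g

Moles of H2SO4 = 307 g ÷ 98.09 g/mol = 3.12978 mol
Moles of NaOH = 86 g ÷ 40.0 g/mol = 2.15 mol
Moles ÷ coefficient: H2SO4: 3.12978/1 = 3.13, NaOH: 2.15/2 = 1.075
(a) NaOH has the smaller value, so NaOH is the limiting reagent.
(b) Moles of Na2SO4 = 2.15 mol NaOH × (1/2) = 1.075 mol; mass = 1.075 mol × 142.05 g/mol = 152.7 g
(c) H2SO4 consumed = 2.15 × (1/2) = 1.075 mol; remaining = 3.12978 − 1.075 = 2.05478 mol; mass = 2.05478 mol × 98.09 g/mol = 201.6 g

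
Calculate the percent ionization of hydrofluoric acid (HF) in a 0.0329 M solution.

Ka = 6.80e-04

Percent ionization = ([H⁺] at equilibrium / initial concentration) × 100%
Percent ionization = 13.4%

Let x = [H⁺]. Ka = x²/(C - x) ⇒ x² + (6.80e-04)x - (6.80e-04)(0.0329) = 0. x = 4.4021e-03. Percent = (4.4021e-03/0.0329) × 100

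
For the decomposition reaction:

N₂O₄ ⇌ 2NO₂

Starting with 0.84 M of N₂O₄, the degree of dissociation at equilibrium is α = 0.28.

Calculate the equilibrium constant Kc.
K_c = 0.3659

x = α·[A]₀ = 0.28 × 0.84 = 0.2352 M dissociated.
At eq: [N₂O₄] = 0.84 − 0.2352 = 0.6048 M; [NO₂] = 2x = 0.4704 M.
Kc = [NO₂]²/[N₂O₄] = (0.4704)²/0.6048 = 0.3659.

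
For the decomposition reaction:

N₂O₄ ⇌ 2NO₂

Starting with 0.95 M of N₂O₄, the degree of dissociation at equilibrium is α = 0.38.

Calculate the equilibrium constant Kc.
K_c = 0.8850

x = α·[A]₀ = 0.38 × 0.95 = 0.361 M dissociated.
At eq: [N₂O₄] = 0.95 − 0.361 = 0.589 M; [NO₂] = 2x = 0.722 M.
Kc = [NO₂]²/[N₂O₄] = (0.722)²/0.589 = 0.885.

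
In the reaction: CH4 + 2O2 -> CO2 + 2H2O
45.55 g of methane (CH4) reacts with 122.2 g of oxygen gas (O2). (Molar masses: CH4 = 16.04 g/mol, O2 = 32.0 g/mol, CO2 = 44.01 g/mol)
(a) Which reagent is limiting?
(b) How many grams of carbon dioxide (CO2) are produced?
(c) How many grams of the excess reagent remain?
(a) O2, (b) 84.03 g, (c) 14.92 g

Moles of CH4 = 45.55 g ÷ 16.04 g/mol = 2.83978 mol
Moles of O2 = 122.2 g ÷ 32.0 g/mol = 3.81875 mol
Moles ÷ coefficient: CH4: 2.83978/1 = 2.84, O2: 3.81875/2 = 1.909
(a) O2 has the smaller value, so O2 is the limiting reagent.
(b) Moles of CO2 = 3.81875 mol O2 × (1/2) = 1.90938 mol; mass = 1.90938 mol × 44.01 g/mol = 84.03 g
(c) CH4 consumed = 3.81875 × (1/2) = 1.90938 mol; remaining = 2.83978 − 1.90938 = 0.930401 mol; mass = 0.930401 mol × 16.04 g/mol = 14.92 g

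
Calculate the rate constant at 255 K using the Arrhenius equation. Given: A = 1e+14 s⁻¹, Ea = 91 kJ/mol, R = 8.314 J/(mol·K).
2.28e-05 s⁻¹

k = A·exp(-Ea/(R·T)) = 1e+14·exp(-91000/(8.314·255)) = 1e+14·exp(-42.9231) = 1e+14·2.2842e-19 = 2.28e-05 s⁻¹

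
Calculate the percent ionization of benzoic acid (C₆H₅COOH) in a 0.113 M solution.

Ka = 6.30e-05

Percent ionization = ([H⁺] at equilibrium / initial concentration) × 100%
Percent ionization = 2.33%

Let x = [H⁺]. Ka = x²/(C - x) ⇒ x² + (6.30e-05)x - (6.30e-05)(0.113) = 0. x = 2.6368e-03. Percent = (2.6368e-03/0.113) × 100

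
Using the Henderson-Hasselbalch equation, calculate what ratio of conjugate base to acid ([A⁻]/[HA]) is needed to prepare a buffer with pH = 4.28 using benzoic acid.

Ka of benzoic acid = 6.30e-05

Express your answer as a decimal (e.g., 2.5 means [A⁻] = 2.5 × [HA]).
[A⁻]/[HA] = 1.200

pKa = −log(6.30e-05) = 4.2007. pH = pKa + log([A⁻]/[HA]). 4.28 = 4.2007 + log(ratio). log(ratio) = 4.28 − 4.2007 = 0.0793. ratio = 10^(0.0793) = 1.200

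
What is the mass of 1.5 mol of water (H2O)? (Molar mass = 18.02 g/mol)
Mass = 1.5 mol × 18.02 g/mol = 27.03 g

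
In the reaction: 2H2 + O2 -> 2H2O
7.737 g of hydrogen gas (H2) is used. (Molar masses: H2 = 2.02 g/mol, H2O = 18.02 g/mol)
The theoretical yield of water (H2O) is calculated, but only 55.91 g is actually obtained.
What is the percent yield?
Moles of H2 = 7.737 g ÷ 2.02 g/mol = 3.8302 mol
Mole ratio: 2 mol H2O / 2 mol H2
Moles of H2O = 3.8302 × (2/2) = 3.8302 mol
Theoretical yield = 3.8302 mol × 18.02 g/mol = 69.02 g
Actual yield = 55.91 g
Percent yield = (55.91 / 69.02) × 100% = 81.0%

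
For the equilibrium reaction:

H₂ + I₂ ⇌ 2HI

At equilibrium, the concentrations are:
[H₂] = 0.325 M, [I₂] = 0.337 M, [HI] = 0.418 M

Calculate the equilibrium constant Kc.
K_c = 1.5953

Kc = ([HI]^2) / ([H₂] × [I₂])
   = ((0.418)^2) / ((0.325)·(0.337))
   = 0.17472 / 0.10953 = 1.5953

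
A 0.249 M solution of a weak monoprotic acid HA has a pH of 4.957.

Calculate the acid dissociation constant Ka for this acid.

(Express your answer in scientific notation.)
K_a = 4.90e-10

[H⁺] = 10^(−pH) = 10^(−4.957) = 1.104e-05 M. For HA ⇌ H⁺ + A⁻, Ka = x²/(C − x) = (1.104e-05)²/(0.249 − 1.104e-05) = 4.90e-10.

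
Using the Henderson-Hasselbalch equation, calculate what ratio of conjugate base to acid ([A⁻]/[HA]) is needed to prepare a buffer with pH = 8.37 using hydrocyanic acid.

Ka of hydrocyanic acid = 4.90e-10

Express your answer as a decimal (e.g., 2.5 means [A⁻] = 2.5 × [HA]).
[A⁻]/[HA] = 0.115

pKa = −log(4.90e-10) = 9.3098. pH = pKa + log([A⁻]/[HA]). 8.37 = 9.3098 + log(ratio). log(ratio) = 8.37 − 9.3098 = -0.9398. ratio = 10^(-0.9398) = 0.115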